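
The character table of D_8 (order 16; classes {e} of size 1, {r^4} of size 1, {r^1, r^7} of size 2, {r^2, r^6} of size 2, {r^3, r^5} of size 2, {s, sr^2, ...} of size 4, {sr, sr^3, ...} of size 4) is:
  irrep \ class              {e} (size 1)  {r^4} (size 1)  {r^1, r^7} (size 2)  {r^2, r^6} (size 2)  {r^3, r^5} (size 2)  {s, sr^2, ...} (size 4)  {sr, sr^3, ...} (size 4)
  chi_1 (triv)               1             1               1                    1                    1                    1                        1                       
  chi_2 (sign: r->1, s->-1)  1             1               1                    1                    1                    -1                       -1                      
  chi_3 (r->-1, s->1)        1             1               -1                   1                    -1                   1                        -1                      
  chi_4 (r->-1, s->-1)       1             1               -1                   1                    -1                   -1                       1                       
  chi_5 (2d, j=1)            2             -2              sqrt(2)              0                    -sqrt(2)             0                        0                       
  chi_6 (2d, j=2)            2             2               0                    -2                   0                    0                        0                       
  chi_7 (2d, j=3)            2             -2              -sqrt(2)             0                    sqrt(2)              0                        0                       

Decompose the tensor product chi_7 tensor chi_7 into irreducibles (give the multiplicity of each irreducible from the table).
chi_7 tensor chi_7 = chi_1 + chi_2 + chi_6 (all other irreducibles have multiplicity 0).

Working: The character of a tensor product is the pointwise product (chi_7 * chi_7)(C) = chi_7(C) * chi_7(C):
  {e}: (2)*(2), {r^4}: (-2)*(-2), {r^1, r^7}: (-sqrt(2))*(-sqrt(2)), {r^2, r^6}: (0)*(0), {r^3, r^5}: (sqrt(2))*(sqrt(2)), {s, sr^2, ...}: (0)*(0), {sr, sr^3, ...}: (0)*(0)
so (chi_7 * chi_7) takes values
  {e} -> 4, {r^4} -> 4, {r^1, r^7} -> 2, {r^2, r^6} -> 0, {r^3, r^5} -> 2, {s, sr^2, ...} -> 0, {sr, sr^3, ...} -> 0.
Now take the inner product of this character with each irreducible chi from the table, <chi_7*chi_7, chi> = (1/16) sum_C |C| (chi_7*chi_7)(C) conj(chi(C)):
  <chi_7*chi_7, chi_1> = (1/16)[1*(4)*conj(1) + 1*(4)*conj(1) + 2*(2)*conj(1) + 2*(0)*conj(1) + 2*(2)*conj(1) + 4*(0)*conj(1) + 4*(0)*conj(1)]
      = (1/16)[(4) + (4) + (4) + (0) + (4) + (0) + (0)] = 16/16 = 1
  <chi_7*chi_7, chi_2> = (1/16)[1*(4)*conj(1) + 1*(4)*conj(1) + 2*(2)*conj(1) + 2*(0)*conj(1) + 2*(2)*conj(1) + 4*(0)*conj(-1) + 4*(0)*conj(-1)]
      = (1/16)[(4) + (4) + (4) + (0) + (4) + (0) + (0)] = 16/16 = 1
  <chi_7*chi_7, chi_3> = (1/16)[1*(4)*conj(1) + 1*(4)*conj(1) + 2*(2)*conj(-1) + 2*(0)*conj(1) + 2*(2)*conj(-1) + 4*(0)*conj(1) + 4*(0)*conj(-1)]
      = (1/16)[(4) + (4) + (-4) + (0) + (-4) + (0) + (0)] = 0/16 = 0
  <chi_7*chi_7, chi_4> = (1/16)[1*(4)*conj(1) + 1*(4)*conj(1) + 2*(2)*conj(-1) + 2*(0)*conj(1) + 2*(2)*conj(-1) + 4*(0)*conj(-1) + 4*(0)*conj(1)]
      = (1/16)[(4) + (4) + (-4) + (0) + (-4) + (0) + (0)] = 0/16 = 0
  <chi_7*chi_7, chi_5> = (1/16)[1*(4)*conj(2) + 1*(4)*conj(-2) + 2*(2)*conj(sqrt(2)) + 2*(0)*conj(0) + 2*(2)*conj(-sqrt(2)) + 4*(0)*conj(0) + 4*(0)*conj(0)]
      = (1/16)[(8) + (-8) + (4*sqrt(2)) + (0) + (-4*sqrt(2)) + (0) + (0)] = 0/16 = 0
  <chi_7*chi_7, chi_6> = (1/16)[1*(4)*conj(2) + 1*(4)*conj(2) + 2*(2)*conj(0) + 2*(0)*conj(-2) + 2*(2)*conj(0) + 4*(0)*conj(0) + 4*(0)*conj(0)]
      = (1/16)[(8) + (8) + (0) + (0) + (0) + (0) + (0)] = 16/16 = 1
  <chi_7*chi_7, chi_7> = (1/16)[1*(4)*conj(2) + 1*(4)*conj(-2) + 2*(2)*conj(-sqrt(2)) + 2*(0)*conj(0) + 2*(2)*conj(sqrt(2)) + 4*(0)*conj(0) + 4*(0)*conj(0)]
      = (1/16)[(8) + (-8) + (-4*sqrt(2)) + (0) + (4*sqrt(2)) + (0) + (0)] = 0/16 = 0
Hence the multiplicities are chi_1: 1, chi_2: 1, chi_6: 1. Dimension check: dim(chi_7)*dim(chi_7) = 2*2 = 4 and sum (mult * dim) = 1*1 + 1*1 + 1*2 = 4.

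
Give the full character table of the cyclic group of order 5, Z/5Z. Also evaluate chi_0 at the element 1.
Character table of Z/5Z (irreps indexed chi_0,...,chi_4 with chi_k(m) = zeta_5^(k*m), zeta_5 = exp(2*pi*i/5)):
  irrep \ class  {0} (size 1)  {1} (size 1)    {2} (size 1)    {3} (size 1)    {4} (size 1)  
  chi_0          1             1               1               1               1             
  chi_1          1             exp(2*I*pi/5)   exp(4*I*pi/5)   exp(-4*I*pi/5)  exp(-2*I*pi/5)
  chi_2          1             exp(4*I*pi/5)   exp(-2*I*pi/5)  exp(2*I*pi/5)   exp(-4*I*pi/5)
  chi_3          1             exp(-4*I*pi/5)  exp(2*I*pi/5)   exp(-2*I*pi/5)  exp(4*I*pi/5) 
  chi_4          1             exp(-2*I*pi/5)  exp(-4*I*pi/5)  exp(4*I*pi/5)   exp(2*I*pi/5) 

Spot check: chi_0(1) = zeta_5^(0*1) = zeta_5^0 = 1.

Why: Z/5Z is abelian, so all 5 irreducible complex representations are 1-dimensional. They are given by chi_k(m) = zeta_5^(k*m) for k = 0,...,4. Row orthogonality: sum_m chi_k(m) conj(chi_l(m)) = 5 * [k = l].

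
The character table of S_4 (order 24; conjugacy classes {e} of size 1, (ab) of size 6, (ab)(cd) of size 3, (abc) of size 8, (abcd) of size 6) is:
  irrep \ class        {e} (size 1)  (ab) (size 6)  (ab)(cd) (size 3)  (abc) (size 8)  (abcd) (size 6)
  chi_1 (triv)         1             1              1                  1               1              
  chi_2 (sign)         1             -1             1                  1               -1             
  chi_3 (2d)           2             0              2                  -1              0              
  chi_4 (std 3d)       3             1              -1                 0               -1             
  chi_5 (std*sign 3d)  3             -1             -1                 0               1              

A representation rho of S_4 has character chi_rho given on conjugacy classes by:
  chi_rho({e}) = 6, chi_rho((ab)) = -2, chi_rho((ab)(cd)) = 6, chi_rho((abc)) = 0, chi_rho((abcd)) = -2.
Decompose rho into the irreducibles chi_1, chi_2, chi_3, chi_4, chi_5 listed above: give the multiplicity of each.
Multiplicities: chi_1: 0, chi_2: 2, chi_3: 2, chi_4: 0, chi_5: 0.

Proof sketch: Use <chi_rho, chi> = (1/|G|) sum_C |C| * chi_rho(C) * conj(chi(C)) with |G| = 24 for each irreducible chi in the table:
  <chi_rho, chi_1> = (1/24)[1*(6)*conj(1) + 6*(-2)*conj(1) + 3*(6)*conj(1) + 8*(0)*conj(1) + 6*(-2)*conj(1)]
      = (1/24)[(6) + (-12) + (18) + (0) + (-12)] = 0/24 = 0
  <chi_rho, chi_2> = (1/24)[1*(6)*conj(1) + 6*(-2)*conj(-1) + 3*(6)*conj(1) + 8*(0)*conj(1) + 6*(-2)*conj(-1)]
      = (1/24)[(6) + (12) + (18) + (0) + (12)] = 48/24 = 2
  <chi_rho, chi_3> = (1/24)[1*(6)*conj(2) + 6*(-2)*conj(0) + 3*(6)*conj(2) + 8*(0)*conj(-1) + 6*(-2)*conj(0)]
      = (1/24)[(12) + (0) + (36) + (0) + (0)] = 48/24 = 2
  <chi_rho, chi_4> = (1/24)[1*(6)*conj(3) + 6*(-2)*conj(1) + 3*(6)*conj(-1) + 8*(0)*conj(0) + 6*(-2)*conj(-1)]
      = (1/24)[(18) + (-12) + (-18) + (0) + (12)] = 0/24 = 0
  <chi_rho, chi_5> = (1/24)[1*(6)*conj(3) + 6*(-2)*conj(-1) + 3*(6)*conj(-1) + 8*(0)*conj(0) + 6*(-2)*conj(1)]
      = (1/24)[(18) + (12) + (-18) + (0) + (-12)] = 0/24 = 0
Dimension check: dim(rho) = sum (mult * dim) = 0*1 + 2*1 + 2*2 + 0*3 + 0*3 = 6 = chi_rho(e) = 6.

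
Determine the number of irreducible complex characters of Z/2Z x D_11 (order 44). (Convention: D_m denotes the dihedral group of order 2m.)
14

Argument: The number of irreducible complex representations of a finite group equals its number of conjugacy classes. For a direct product, #classes(G x H) = #classes(G) * #classes(H). Z/2Z has 2 classes (abelian), D_11 has 7 classes, so 2 * 7 = 14, so Z/2Z x D_11 (order 44) has exactly 14 irreducible complex representations.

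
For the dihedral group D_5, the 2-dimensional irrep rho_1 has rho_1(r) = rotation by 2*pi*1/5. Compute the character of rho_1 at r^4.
chi_{rho_1}(r^4) = 2*cos(2*pi*1*4/5) = -1/2 + sqrt(5)/2

Solution. rho_1(r^4) is rotation by angle 2*pi*1*4/5, whose trace is 2*cos(2*pi*1*4/5) = -1/2 + sqrt(5)/2.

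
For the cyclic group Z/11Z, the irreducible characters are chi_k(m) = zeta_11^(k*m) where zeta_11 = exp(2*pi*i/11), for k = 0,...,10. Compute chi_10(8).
chi_10(8) = zeta_11^80 = exp(6*I*pi/11)

Argument: chi_10(8) = zeta_11^(10*8) = zeta_11^80. Since zeta_11^11 = 1, this equals zeta_11^3 = exp(2*pi*i*3/11) = exp(6*I*pi/11).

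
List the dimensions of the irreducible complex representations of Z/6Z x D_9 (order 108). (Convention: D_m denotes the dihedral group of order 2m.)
Dimensions: 1, 1, 1, 1, 1, 1, 1, 1, 1, 1, 1, 1, 2, 2, 2, 2, 2, 2, 2, 2, 2, 2, 2, 2, 2, 2, 2, 2, 2, 2, 2, 2, 2, 2, 2, 2

Argument: There are 36 irreducibles (= number of conjugacy classes). Their dimensions d_i satisfy sum d_i^2 = |G| = 108: 1 + 1 + 1 + 1 + 1 + 1 + 1 + 1 + 1 + 1 + 1 + 1 + 4 + 4 + 4 + 4 + 4 + 4 + 4 + 4 + 4 + 4 + 4 + 4 + 4 + 4 + 4 + 4 + 4 + 4 + 4 + 4 + 4 + 4 + 4 + 4 = 108. (For the product with Z/6Z: each of the 6 1-dim characters of Z/6Z tensors with each irrep of D_9, giving 6 copies of each D_9-dimension.)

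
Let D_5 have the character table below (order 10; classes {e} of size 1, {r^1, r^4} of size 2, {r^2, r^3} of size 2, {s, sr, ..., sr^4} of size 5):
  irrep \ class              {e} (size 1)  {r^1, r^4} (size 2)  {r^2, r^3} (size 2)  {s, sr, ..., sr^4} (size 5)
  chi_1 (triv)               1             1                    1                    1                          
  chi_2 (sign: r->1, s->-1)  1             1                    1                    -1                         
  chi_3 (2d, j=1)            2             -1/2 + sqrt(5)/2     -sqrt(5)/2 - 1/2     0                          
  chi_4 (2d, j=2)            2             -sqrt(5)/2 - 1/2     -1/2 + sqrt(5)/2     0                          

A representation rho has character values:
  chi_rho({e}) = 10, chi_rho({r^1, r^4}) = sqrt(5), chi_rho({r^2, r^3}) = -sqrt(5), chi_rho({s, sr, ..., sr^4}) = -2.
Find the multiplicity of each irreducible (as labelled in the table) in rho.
Multiplicities: chi_1: 0, chi_2: 2, chi_3: 3, chi_4: 1.

Details: Use <chi_rho, chi> = (1/|G|) sum_C |C| * chi_rho(C) * conj(chi(C)) with |G| = 10 for each irreducible chi in the table:
  <chi_rho, chi_1> = (1/10)[1*(10)*conj(1) + 2*(sqrt(5))*conj(1) + 2*(-sqrt(5))*conj(1) + 5*(-2)*conj(1)]
      = (1/10)[(10) + (2*sqrt(5)) + (-2*sqrt(5)) + (-10)] = 0/10 = 0
  <chi_rho, chi_2> = (1/10)[1*(10)*conj(1) + 2*(sqrt(5))*conj(1) + 2*(-sqrt(5))*conj(1) + 5*(-2)*conj(-1)]
      = (1/10)[(10) + (2*sqrt(5)) + (-2*sqrt(5)) + (10)] = 20/10 = 2
  <chi_rho, chi_3> = (1/10)[1*(10)*conj(2) + 2*(sqrt(5))*conj(-1/2 + sqrt(5)/2) + 2*(-sqrt(5))*conj(-sqrt(5)/2 - 1/2) + 5*(-2)*conj(0)]
      = (1/10)[(20) + (5 - sqrt(5)) + (sqrt(5) + 5) + (0)] = 30/10 = 3
  <chi_rho, chi_4> = (1/10)[1*(10)*conj(2) + 2*(sqrt(5))*conj(-sqrt(5)/2 - 1/2) + 2*(-sqrt(5))*conj(-1/2 + sqrt(5)/2) + 5*(-2)*conj(0)]
      = (1/10)[(20) + (-5 - sqrt(5)) + (-5 + sqrt(5)) + (0)] = 10/10 = 1
Dimension check: dim(rho) = sum (mult * dim) = 0*1 + 2*1 + 3*2 + 1*2 = 10 = chi_rho(e) = 10.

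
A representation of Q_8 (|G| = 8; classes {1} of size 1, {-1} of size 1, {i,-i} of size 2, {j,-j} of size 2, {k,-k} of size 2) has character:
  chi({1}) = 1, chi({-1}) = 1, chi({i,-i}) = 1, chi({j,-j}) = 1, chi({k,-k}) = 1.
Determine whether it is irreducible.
Irreducible: <chi, chi> = 1.

Working: <chi, chi> = (1/|G|) sum_C |C| * |chi(C)|^2 = (1/8)[1*|1|^2 + 1*|1|^2 + 2*|1|^2 + 2*|1|^2 + 2*|1|^2]
  = (1/8)[(1) + (1) + (2) + (2) + (2)] = 8/8 = 1.
A character is irreducible iff <chi, chi> = 1, so this representation is irreducible.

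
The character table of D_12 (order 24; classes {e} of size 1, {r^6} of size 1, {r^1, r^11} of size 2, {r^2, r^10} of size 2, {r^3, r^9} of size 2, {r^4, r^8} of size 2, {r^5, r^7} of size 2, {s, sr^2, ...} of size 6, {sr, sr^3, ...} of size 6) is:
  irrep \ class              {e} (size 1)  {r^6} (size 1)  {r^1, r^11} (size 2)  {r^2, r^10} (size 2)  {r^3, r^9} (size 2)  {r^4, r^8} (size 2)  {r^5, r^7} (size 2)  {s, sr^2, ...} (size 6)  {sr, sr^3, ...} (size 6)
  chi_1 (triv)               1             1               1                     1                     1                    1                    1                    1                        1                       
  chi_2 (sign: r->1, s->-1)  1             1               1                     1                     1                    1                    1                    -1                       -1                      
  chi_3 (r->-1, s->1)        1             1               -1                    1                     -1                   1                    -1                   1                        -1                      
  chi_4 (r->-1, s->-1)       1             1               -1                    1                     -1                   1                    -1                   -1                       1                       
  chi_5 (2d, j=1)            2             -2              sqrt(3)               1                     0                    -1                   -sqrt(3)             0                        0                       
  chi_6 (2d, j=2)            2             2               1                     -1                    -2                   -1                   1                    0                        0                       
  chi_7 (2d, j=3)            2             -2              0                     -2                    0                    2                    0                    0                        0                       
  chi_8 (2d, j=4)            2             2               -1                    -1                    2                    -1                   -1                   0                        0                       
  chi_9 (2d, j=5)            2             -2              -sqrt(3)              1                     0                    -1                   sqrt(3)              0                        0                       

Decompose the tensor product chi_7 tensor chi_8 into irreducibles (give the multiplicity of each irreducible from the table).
chi_7 tensor chi_8 = chi_5 + chi_9 (all other irreducibles have multiplicity 0).

Why: The character of a tensor product is the pointwise product (chi_7 * chi_8)(C) = chi_7(C) * chi_8(C):
  {e}: (2)*(2), {r^6}: (-2)*(2), {r^1, r^11}: (0)*(-1), {r^2, r^10}: (-2)*(-1), {r^3, r^9}: (0)*(2), {r^4, r^8}: (2)*(-1), {r^5, r^7}: (0)*(-1), {s, sr^2, ...}: (0)*(0), {sr, sr^3, ...}: (0)*(0)
so (chi_7 * chi_8) takes values
  {e} -> 4, {r^6} -> -4, {r^1, r^11} -> 0, {r^2, r^10} -> 2, {r^3, r^9} -> 0, {r^4, r^8} -> -2, {r^5, r^7} -> 0, {s, sr^2, ...} -> 0, {sr, sr^3, ...} -> 0.
Now take the inner product of this character with each irreducible chi from the table, <chi_7*chi_8, chi> = (1/24) sum_C |C| (chi_7*chi_8)(C) conj(chi(C)):
  <chi_7*chi_8, chi_1> = (1/24)[1*(4)*conj(1) + 1*(-4)*conj(1) + 2*(0)*conj(1) + 2*(2)*conj(1) + 2*(0)*conj(1) + 2*(-2)*conj(1) + 2*(0)*conj(1) + 6*(0)*conj(1) + 6*(0)*conj(1)]
      = (1/24)[(4) + (-4) + (0) + (4) + (0) + (-4) + (0) + (0) + (0)] = 0/24 = 0
  <chi_7*chi_8, chi_2> = (1/24)[1*(4)*conj(1) + 1*(-4)*conj(1) + 2*(0)*conj(1) + 2*(2)*conj(1) + 2*(0)*conj(1) + 2*(-2)*conj(1) + 2*(0)*conj(1) + 6*(0)*conj(-1) + 6*(0)*conj(-1)]
      = (1/24)[(4) + (-4) + (0) + (4) + (0) + (-4) + (0) + (0) + (0)] = 0/24 = 0
  <chi_7*chi_8, chi_3> = (1/24)[1*(4)*conj(1) + 1*(-4)*conj(1) + 2*(0)*conj(-1) + 2*(2)*conj(1) + 2*(0)*conj(-1) + 2*(-2)*conj(1) + 2*(0)*conj(-1) + 6*(0)*conj(1) + 6*(0)*conj(-1)]
      = (1/24)[(4) + (-4) + (0) + (4) + (0) + (-4) + (0) + (0) + (0)] = 0/24 = 0
  <chi_7*chi_8, chi_4> = (1/24)[1*(4)*conj(1) + 1*(-4)*conj(1) + 2*(0)*conj(-1) + 2*(2)*conj(1) + 2*(0)*conj(-1) + 2*(-2)*conj(1) + 2*(0)*conj(-1) + 6*(0)*conj(-1) + 6*(0)*conj(1)]
      = (1/24)[(4) + (-4) + (0) + (4) + (0) + (-4) + (0) + (0) + (0)] = 0/24 = 0
  <chi_7*chi_8, chi_5> = (1/24)[1*(4)*conj(2) + 1*(-4)*conj(-2) + 2*(0)*conj(sqrt(3)) + 2*(2)*conj(1) + 2*(0)*conj(0) + 2*(-2)*conj(-1) + 2*(0)*conj(-sqrt(3)) + 6*(0)*conj(0) + 6*(0)*conj(0)]
      = (1/24)[(8) + (8) + (0) + (4) + (0) + (4) + (0) + (0) + (0)] = 24/24 = 1
  <chi_7*chi_8, chi_6> = (1/24)[1*(4)*conj(2) + 1*(-4)*conj(2) + 2*(0)*conj(1) + 2*(2)*conj(-1) + 2*(0)*conj(-2) + 2*(-2)*conj(-1) + 2*(0)*conj(1) + 6*(0)*conj(0) + 6*(0)*conj(0)]
      = (1/24)[(8) + (-8) + (0) + (-4) + (0) + (4) + (0) + (0) + (0)] = 0/24 = 0
  <chi_7*chi_8, chi_7> = (1/24)[1*(4)*conj(2) + 1*(-4)*conj(-2) + 2*(0)*conj(0) + 2*(2)*conj(-2) + 2*(0)*conj(0) + 2*(-2)*conj(2) + 2*(0)*conj(0) + 6*(0)*conj(0) + 6*(0)*conj(0)]
      = (1/24)[(8) + (8) + (0) + (-8) + (0) + (-8) + (0) + (0) + (0)] = 0/24 = 0
  <chi_7*chi_8, chi_8> = (1/24)[1*(4)*conj(2) + 1*(-4)*conj(2) + 2*(0)*conj(-1) + 2*(2)*conj(-1) + 2*(0)*conj(2) + 2*(-2)*conj(-1) + 2*(0)*conj(-1) + 6*(0)*conj(0) + 6*(0)*conj(0)]
      = (1/24)[(8) + (-8) + (0) + (-4) + (0) + (4) + (0) + (0) + (0)] = 0/24 = 0
  <chi_7*chi_8, chi_9> = (1/24)[1*(4)*conj(2) + 1*(-4)*conj(-2) + 2*(0)*conj(-sqrt(3)) + 2*(2)*conj(1) + 2*(0)*conj(0) + 2*(-2)*conj(-1) + 2*(0)*conj(sqrt(3)) + 6*(0)*conj(0) + 6*(0)*conj(0)]
      = (1/24)[(8) + (8) + (0) + (4) + (0) + (4) + (0) + (0) + (0)] = 24/24 = 1
Hence the multiplicities are chi_5: 1, chi_9: 1. Dimension check: dim(chi_7)*dim(chi_8) = 2*2 = 4 and sum (mult * dim) = 1*2 + 1*2 = 4.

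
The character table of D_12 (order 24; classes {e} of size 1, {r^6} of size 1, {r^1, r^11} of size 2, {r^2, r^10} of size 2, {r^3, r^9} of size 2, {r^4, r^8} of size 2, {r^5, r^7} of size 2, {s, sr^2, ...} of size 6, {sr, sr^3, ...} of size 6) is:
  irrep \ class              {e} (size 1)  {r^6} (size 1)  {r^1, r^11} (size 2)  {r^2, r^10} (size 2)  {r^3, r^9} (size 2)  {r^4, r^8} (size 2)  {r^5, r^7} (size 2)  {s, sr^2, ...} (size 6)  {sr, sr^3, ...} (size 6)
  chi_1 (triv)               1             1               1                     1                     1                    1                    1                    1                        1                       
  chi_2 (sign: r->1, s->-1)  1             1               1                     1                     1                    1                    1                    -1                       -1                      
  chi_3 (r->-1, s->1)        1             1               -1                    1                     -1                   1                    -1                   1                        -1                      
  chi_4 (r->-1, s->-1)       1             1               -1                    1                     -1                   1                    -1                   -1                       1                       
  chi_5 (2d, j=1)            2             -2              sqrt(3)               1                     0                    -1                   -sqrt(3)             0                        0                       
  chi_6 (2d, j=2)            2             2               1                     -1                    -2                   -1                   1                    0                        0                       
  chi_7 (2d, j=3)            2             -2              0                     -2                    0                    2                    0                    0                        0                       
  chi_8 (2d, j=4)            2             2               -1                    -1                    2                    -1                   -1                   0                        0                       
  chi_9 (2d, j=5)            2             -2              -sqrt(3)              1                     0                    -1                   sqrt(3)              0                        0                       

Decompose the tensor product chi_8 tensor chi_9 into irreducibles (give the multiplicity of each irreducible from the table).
chi_8 tensor chi_9 = chi_5 + chi_7 (all other irreducibles have multiplicity 0).

Proof sketch: The character of a tensor product is the pointwise product (chi_8 * chi_9)(C) = chi_8(C) * chi_9(C):
  {e}: (2)*(2), {r^6}: (2)*(-2), {r^1, r^11}: (-1)*(-sqrt(3)), {r^2, r^10}: (-1)*(1), {r^3, r^9}: (2)*(0), {r^4, r^8}: (-1)*(-1), {r^5, r^7}: (-1)*(sqrt(3)), {s, sr^2, ...}: (0)*(0), {sr, sr^3, ...}: (0)*(0)
so (chi_8 * chi_9) takes values
  {e} -> 4, {r^6} -> -4, {r^1, r^11} -> sqrt(3), {r^2, r^10} -> -1, {r^3, r^9} -> 0, {r^4, r^8} -> 1, {r^5, r^7} -> -sqrt(3), {s, sr^2, ...} -> 0, {sr, sr^3, ...} -> 0.
Now take the inner product of this character with each irreducible chi from the table, <chi_8*chi_9, chi> = (1/24) sum_C |C| (chi_8*chi_9)(C) conj(chi(C)):
  <chi_8*chi_9, chi_1> = (1/24)[1*(4)*conj(1) + 1*(-4)*conj(1) + 2*(sqrt(3))*conj(1) + 2*(-1)*conj(1) + 2*(0)*conj(1) + 2*(1)*conj(1) + 2*(-sqrt(3))*conj(1) + 6*(0)*conj(1) + 6*(0)*conj(1)]
      = (1/24)[(4) + (-4) + (2*sqrt(3)) + (-2) + (0) + (2) + (-2*sqrt(3)) + (0) + (0)] = 0/24 = 0
  <chi_8*chi_9, chi_2> = (1/24)[1*(4)*conj(1) + 1*(-4)*conj(1) + 2*(sqrt(3))*conj(1) + 2*(-1)*conj(1) + 2*(0)*conj(1) + 2*(1)*conj(1) + 2*(-sqrt(3))*conj(1) + 6*(0)*conj(-1) + 6*(0)*conj(-1)]
      = (1/24)[(4) + (-4) + (2*sqrt(3)) + (-2) + (0) + (2) + (-2*sqrt(3)) + (0) + (0)] = 0/24 = 0
  <chi_8*chi_9, chi_3> = (1/24)[1*(4)*conj(1) + 1*(-4)*conj(1) + 2*(sqrt(3))*conj(-1) + 2*(-1)*conj(1) + 2*(0)*conj(-1) + 2*(1)*conj(1) + 2*(-sqrt(3))*conj(-1) + 6*(0)*conj(1) + 6*(0)*conj(-1)]
      = (1/24)[(4) + (-4) + (-2*sqrt(3)) + (-2) + (0) + (2) + (2*sqrt(3)) + (0) + (0)] = 0/24 = 0
  <chi_8*chi_9, chi_4> = (1/24)[1*(4)*conj(1) + 1*(-4)*conj(1) + 2*(sqrt(3))*conj(-1) + 2*(-1)*conj(1) + 2*(0)*conj(-1) + 2*(1)*conj(1) + 2*(-sqrt(3))*conj(-1) + 6*(0)*conj(-1) + 6*(0)*conj(1)]
      = (1/24)[(4) + (-4) + (-2*sqrt(3)) + (-2) + (0) + (2) + (2*sqrt(3)) + (0) + (0)] = 0/24 = 0
  <chi_8*chi_9, chi_5> = (1/24)[1*(4)*conj(2) + 1*(-4)*conj(-2) + 2*(sqrt(3))*conj(sqrt(3)) + 2*(-1)*conj(1) + 2*(0)*conj(0) + 2*(1)*conj(-1) + 2*(-sqrt(3))*conj(-sqrt(3)) + 6*(0)*conj(0) + 6*(0)*conj(0)]
      = (1/24)[(8) + (8) + (6) + (-2) + (0) + (-2) + (6) + (0) + (0)] = 24/24 = 1
  <chi_8*chi_9, chi_6> = (1/24)[1*(4)*conj(2) + 1*(-4)*conj(2) + 2*(sqrt(3))*conj(1) + 2*(-1)*conj(-1) + 2*(0)*conj(-2) + 2*(1)*conj(-1) + 2*(-sqrt(3))*conj(1) + 6*(0)*conj(0) + 6*(0)*conj(0)]
      = (1/24)[(8) + (-8) + (2*sqrt(3)) + (2) + (0) + (-2) + (-2*sqrt(3)) + (0) + (0)] = 0/24 = 0
  <chi_8*chi_9, chi_7> = (1/24)[1*(4)*conj(2) + 1*(-4)*conj(-2) + 2*(sqrt(3))*conj(0) + 2*(-1)*conj(-2) + 2*(0)*conj(0) + 2*(1)*conj(2) + 2*(-sqrt(3))*conj(0) + 6*(0)*conj(0) + 6*(0)*conj(0)]
      = (1/24)[(8) + (8) + (0) + (4) + (0) + (4) + (0) + (0) + (0)] = 24/24 = 1
  <chi_8*chi_9, chi_8> = (1/24)[1*(4)*conj(2) + 1*(-4)*conj(2) + 2*(sqrt(3))*conj(-1) + 2*(-1)*conj(-1) + 2*(0)*conj(2) + 2*(1)*conj(-1) + 2*(-sqrt(3))*conj(-1) + 6*(0)*conj(0) + 6*(0)*conj(0)]
      = (1/24)[(8) + (-8) + (-2*sqrt(3)) + (2) + (0) + (-2) + (2*sqrt(3)) + (0) + (0)] = 0/24 = 0
  <chi_8*chi_9, chi_9> = (1/24)[1*(4)*conj(2) + 1*(-4)*conj(-2) + 2*(sqrt(3))*conj(-sqrt(3)) + 2*(-1)*conj(1) + 2*(0)*conj(0) + 2*(1)*conj(-1) + 2*(-sqrt(3))*conj(sqrt(3)) + 6*(0)*conj(0) + 6*(0)*conj(0)]
      = (1/24)[(8) + (8) + (-6) + (-2) + (0) + (-2) + (-6) + (0) + (0)] = 0/24 = 0
Hence the multiplicities are chi_5: 1, chi_7: 1. Dimension check: dim(chi_8)*dim(chi_9) = 2*2 = 4 and sum (mult * dim) = 1*2 + 1*2 = 4.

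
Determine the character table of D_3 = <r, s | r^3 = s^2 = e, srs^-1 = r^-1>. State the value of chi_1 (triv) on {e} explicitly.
Conjugacy classes: {e} of size 1, {r^1, r^2} of size 2, {s, sr, ..., sr^2} of size 3.
Character table:
  irrep \ class              {e} (size 1)  {r^1, r^2} (size 2)  {s, sr, ..., sr^2} (size 3)
  chi_1 (triv)               1             1                    1                          
  chi_2 (sign: r->1, s->-1)  1             1                    -1                         
  chi_3 (2d, j=1)            2             -1                   0                          

Spot check: chi_1 (triv) on {e} = 1.

Justification: D_3 has order 2*3 = 6 with 3 conjugacy classes, hence 3 irreducibles. Sum of squared dims 1 + 1 + 4 = 6 = |G|. Linear characters come from the abelianisation; the 2-dimensional irreps have character r^k -> 2*cos(2*pi*j*k/3), reflections -> 0.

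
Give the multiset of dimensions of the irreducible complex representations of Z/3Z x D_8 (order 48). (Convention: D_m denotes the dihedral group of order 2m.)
Dimensions: 1, 1, 1, 1, 1, 1, 1, 1, 1, 1, 1, 1, 2, 2, 2, 2, 2, 2, 2, 2, 2

Details: There are 21 irreducibles (= number of conjugacy classes). Their dimensions d_i satisfy sum d_i^2 = |G| = 48: 1 + 1 + 1 + 1 + 1 + 1 + 1 + 1 + 1 + 1 + 1 + 1 + 4 + 4 + 4 + 4 + 4 + 4 + 4 + 4 + 4 = 48. (For the product with Z/3Z: each of the 3 1-dim characters of Z/3Z tensors with each irrep of D_8, giving 3 copies of each D_8-dimension.)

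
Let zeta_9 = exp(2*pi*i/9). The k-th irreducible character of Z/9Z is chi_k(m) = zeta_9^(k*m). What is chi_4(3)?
chi_4(3) = zeta_9^12 = exp(2*I*pi/3)

Why: chi_4(3) = zeta_9^(4*3) = zeta_9^12. Since zeta_9^9 = 1, this equals zeta_9^3 = exp(2*pi*i*3/9) = exp(2*I*pi/3).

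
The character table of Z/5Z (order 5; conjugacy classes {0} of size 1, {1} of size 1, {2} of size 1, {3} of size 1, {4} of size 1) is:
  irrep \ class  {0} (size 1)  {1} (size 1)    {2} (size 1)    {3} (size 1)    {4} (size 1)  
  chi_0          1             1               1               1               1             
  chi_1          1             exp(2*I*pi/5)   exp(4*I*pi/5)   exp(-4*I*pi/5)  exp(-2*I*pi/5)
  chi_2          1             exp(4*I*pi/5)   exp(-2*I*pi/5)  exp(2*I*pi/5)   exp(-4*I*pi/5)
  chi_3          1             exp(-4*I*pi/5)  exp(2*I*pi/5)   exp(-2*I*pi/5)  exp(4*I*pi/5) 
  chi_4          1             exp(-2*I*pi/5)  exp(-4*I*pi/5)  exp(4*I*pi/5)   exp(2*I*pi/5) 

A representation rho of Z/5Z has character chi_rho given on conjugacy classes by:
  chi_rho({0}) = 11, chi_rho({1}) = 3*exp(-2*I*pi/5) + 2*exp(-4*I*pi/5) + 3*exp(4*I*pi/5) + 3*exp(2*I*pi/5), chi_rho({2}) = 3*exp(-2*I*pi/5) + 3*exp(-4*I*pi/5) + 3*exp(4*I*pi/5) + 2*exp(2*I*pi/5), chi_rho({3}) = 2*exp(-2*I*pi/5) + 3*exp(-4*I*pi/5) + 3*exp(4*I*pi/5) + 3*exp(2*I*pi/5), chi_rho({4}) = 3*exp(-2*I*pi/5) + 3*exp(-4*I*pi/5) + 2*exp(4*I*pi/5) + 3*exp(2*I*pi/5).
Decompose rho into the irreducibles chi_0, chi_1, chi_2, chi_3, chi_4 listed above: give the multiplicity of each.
Multiplicities: chi_0: 0, chi_1: 3, chi_2: 3, chi_3: 2, chi_4: 3.

Derivation: Use <chi_rho, chi> = (1/|G|) sum_C |C| * chi_rho(C) * conj(chi(C)) with |G| = 5 for each irreducible chi in the table:
  <chi_rho, chi_0> = (1/5)[1*(11)*conj(1) + 1*(3*exp(-2*I*pi/5) + 2*exp(-4*I*pi/5) + 3*exp(4*I*pi/5) + 3*exp(2*I*pi/5))*conj(1) + 1*(3*exp(-2*I*pi/5) + 3*exp(-4*I*pi/5) + 3*exp(4*I*pi/5) + 2*exp(2*I*pi/5))*conj(1) + 1*(2*exp(-2*I*pi/5) + 3*exp(-4*I*pi/5) + 3*exp(4*I*pi/5) + 3*exp(2*I*pi/5))*conj(1) + 1*(3*exp(-2*I*pi/5) + 3*exp(-4*I*pi/5) + 2*exp(4*I*pi/5) + 3*exp(2*I*pi/5))*conj(1)]
      = (1/5)[(11) + (3*exp(-2*I*pi/5) + 2*exp(-4*I*pi/5) + 3*exp(4*I*pi/5) + 3*exp(2*I*pi/5)) + (3*exp(-2*I*pi/5) + 3*exp(-4*I*pi/5) + 3*exp(4*I*pi/5) + 2*exp(2*I*pi/5)) + (2*exp(-2*I*pi/5) + 3*exp(-4*I*pi/5) + 3*exp(4*I*pi/5) + 3*exp(2*I*pi/5)) + (3*exp(-2*I*pi/5) + 3*exp(-4*I*pi/5) + 2*exp(4*I*pi/5) + 3*exp(2*I*pi/5))] = 0/5 = 0
  <chi_rho, chi_1> = (1/5)[1*(11)*conj(1) + 1*(3*exp(-2*I*pi/5) + 2*exp(-4*I*pi/5) + 3*exp(4*I*pi/5) + 3*exp(2*I*pi/5))*conj(exp(2*I*pi/5)) + 1*(3*exp(-2*I*pi/5) + 3*exp(-4*I*pi/5) + 3*exp(4*I*pi/5) + 2*exp(2*I*pi/5))*conj(exp(4*I*pi/5)) + 1*(2*exp(-2*I*pi/5) + 3*exp(-4*I*pi/5) + 3*exp(4*I*pi/5) + 3*exp(2*I*pi/5))*conj(exp(-4*I*pi/5)) + 1*(3*exp(-2*I*pi/5) + 3*exp(-4*I*pi/5) + 2*exp(4*I*pi/5) + 3*exp(2*I*pi/5))*conj(exp(-2*I*pi/5))]
      = (1/5)[(11) + (3 + 3*exp(-4*I*pi/5) + 2*exp(4*I*pi/5) + 3*exp(2*I*pi/5)) + (3 + 2*exp(-2*I*pi/5) + 3*exp(4*I*pi/5) + 3*exp(2*I*pi/5)) + (3 + 3*exp(-2*I*pi/5) + 3*exp(-4*I*pi/5) + 2*exp(2*I*pi/5)) + (3 + 3*exp(-2*I*pi/5) + 2*exp(-4*I*pi/5) + 3*exp(4*I*pi/5))] = 15/5 = 3
  <chi_rho, chi_2> = (1/5)[1*(11)*conj(1) + 1*(3*exp(-2*I*pi/5) + 2*exp(-4*I*pi/5) + 3*exp(4*I*pi/5) + 3*exp(2*I*pi/5))*conj(exp(4*I*pi/5)) + 1*(3*exp(-2*I*pi/5) + 3*exp(-4*I*pi/5) + 3*exp(4*I*pi/5) + 2*exp(2*I*pi/5))*conj(exp(-2*I*pi/5)) + 1*(2*exp(-2*I*pi/5) + 3*exp(-4*I*pi/5) + 3*exp(4*I*pi/5) + 3*exp(2*I*pi/5))*conj(exp(2*I*pi/5)) + 1*(3*exp(-2*I*pi/5) + 3*exp(-4*I*pi/5) + 2*exp(4*I*pi/5) + 3*exp(2*I*pi/5))*conj(exp(-4*I*pi/5))]
      = (1/5)[(11) + (3 + 3*exp(-2*I*pi/5) + 3*exp(4*I*pi/5) + 2*exp(2*I*pi/5)) + (3 + 3*exp(-2*I*pi/5) + 3*exp(-4*I*pi/5) + 2*exp(4*I*pi/5)) + (3 + 2*exp(-4*I*pi/5) + 3*exp(4*I*pi/5) + 3*exp(2*I*pi/5)) + (3 + 2*exp(-2*I*pi/5) + 3*exp(-4*I*pi/5) + 3*exp(2*I*pi/5))] = 15/5 = 3
  <chi_rho, chi_3> = (1/5)[1*(11)*conj(1) + 1*(3*exp(-2*I*pi/5) + 2*exp(-4*I*pi/5) + 3*exp(4*I*pi/5) + 3*exp(2*I*pi/5))*conj(exp(-4*I*pi/5)) + 1*(3*exp(-2*I*pi/5) + 3*exp(-4*I*pi/5) + 3*exp(4*I*pi/5) + 2*exp(2*I*pi/5))*conj(exp(2*I*pi/5)) + 1*(2*exp(-2*I*pi/5) + 3*exp(-4*I*pi/5) + 3*exp(4*I*pi/5) + 3*exp(2*I*pi/5))*conj(exp(-2*I*pi/5)) + 1*(3*exp(-2*I*pi/5) + 3*exp(-4*I*pi/5) + 2*exp(4*I*pi/5) + 3*exp(2*I*pi/5))*conj(exp(4*I*pi/5))]
      = (1/5)[(11) + (2 + 3*exp(-2*I*pi/5) + 3*exp(-4*I*pi/5) + 3*exp(2*I*pi/5)) + (2 + 3*exp(-4*I*pi/5) + 3*exp(4*I*pi/5) + 3*exp(2*I*pi/5)) + (2 + 3*exp(-2*I*pi/5) + 3*exp(-4*I*pi/5) + 3*exp(4*I*pi/5)) + (2 + 3*exp(-2*I*pi/5) + 3*exp(4*I*pi/5) + 3*exp(2*I*pi/5))] = 10/5 = 2
  <chi_rho, chi_4> = (1/5)[1*(11)*conj(1) + 1*(3*exp(-2*I*pi/5) + 2*exp(-4*I*pi/5) + 3*exp(4*I*pi/5) + 3*exp(2*I*pi/5))*conj(exp(-2*I*pi/5)) + 1*(3*exp(-2*I*pi/5) + 3*exp(-4*I*pi/5) + 3*exp(4*I*pi/5) + 2*exp(2*I*pi/5))*conj(exp(-4*I*pi/5)) + 1*(2*exp(-2*I*pi/5) + 3*exp(-4*I*pi/5) + 3*exp(4*I*pi/5) + 3*exp(2*I*pi/5))*conj(exp(4*I*pi/5)) + 1*(3*exp(-2*I*pi/5) + 3*exp(-4*I*pi/5) + 2*exp(4*I*pi/5) + 3*exp(2*I*pi/5))*conj(exp(2*I*pi/5))]
      = (1/5)[(11) + (3 + 2*exp(-2*I*pi/5) + 3*exp(-4*I*pi/5) + 3*exp(4*I*pi/5)) + (3 + 3*exp(-2*I*pi/5) + 2*exp(-4*I*pi/5) + 3*exp(2*I*pi/5)) + (3 + 3*exp(-2*I*pi/5) + 2*exp(4*I*pi/5) + 3*exp(2*I*pi/5)) + (3 + 3*exp(-4*I*pi/5) + 3*exp(4*I*pi/5) + 2*exp(2*I*pi/5))] = 15/5 = 3
(Exp terms are combined using exp(i*s)*conj(exp(i*t)) = exp(i*(s-t)), and sums of them are collapsed using the identity that for every m > 1 the m distinct m-th roots of unity sum to 0, e.g. 1 + exp(2*I*pi/3) + exp(-2*I*pi/3) = 0.)
Dimension check: dim(rho) = sum (mult * dim) = 0*1 + 3*1 + 3*1 + 2*1 + 3*1 = 11 = chi_rho(e) = 11.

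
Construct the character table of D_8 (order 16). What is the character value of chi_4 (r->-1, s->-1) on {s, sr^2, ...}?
Conjugacy classes: {e} of size 1, {r^4} of size 1, {r^1, r^7} of size 2, {r^2, r^6} of size 2, {r^3, r^5} of size 2, {s, sr^2, ...} of size 4, {sr, sr^3, ...} of size 4.
Character table:
  irrep \ class              {e} (size 1)  {r^4} (size 1)  {r^1, r^7} (size 2)  {r^2, r^6} (size 2)  {r^3, r^5} (size 2)  {s, sr^2, ...} (size 4)  {sr, sr^3, ...} (size 4)
  chi_1 (triv)               1             1               1                    1                    1                    1                        1                       
  chi_2 (sign: r->1, s->-1)  1             1               1                    1                    1                    -1                       -1                      
  chi_3 (r->-1, s->1)        1             1               -1                   1                    -1                   1                        -1                      
  chi_4 (r->-1, s->-1)       1             1               -1                   1                    -1                   -1                       1                       
  chi_5 (2d, j=1)            2             -2              sqrt(2)              0                    -sqrt(2)             0                        0                       
  chi_6 (2d, j=2)            2             2               0                    -2                   0                    0                        0                       
  chi_7 (2d, j=3)            2             -2              -sqrt(2)             0                    sqrt(2)              0                        0                       

Spot check: chi_4 (r->-1, s->-1) on {s, sr^2, ...} = -1.

Why: D_8 has order 2*8 = 16 with 7 conjugacy classes, hence 7 irreducibles. Sum of squared dims 1 + 1 + 1 + 1 + 4 + 4 + 4 = 16 = |G|. Linear characters come from the abelianisation; the 2-dimensional irreps have character r^k -> 2*cos(2*pi*j*k/8), reflections -> 0.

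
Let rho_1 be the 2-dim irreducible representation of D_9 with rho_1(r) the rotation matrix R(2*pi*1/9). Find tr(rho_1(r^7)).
chi_{rho_1}(r^7) = 2*cos(2*pi*1*7/9) = 2*cos(4*pi/9)

Proof sketch: rho_1(r^7) is rotation by angle 2*pi*1*7/9, whose trace is 2*cos(2*pi*1*7/9) = 2*cos(4*pi/9).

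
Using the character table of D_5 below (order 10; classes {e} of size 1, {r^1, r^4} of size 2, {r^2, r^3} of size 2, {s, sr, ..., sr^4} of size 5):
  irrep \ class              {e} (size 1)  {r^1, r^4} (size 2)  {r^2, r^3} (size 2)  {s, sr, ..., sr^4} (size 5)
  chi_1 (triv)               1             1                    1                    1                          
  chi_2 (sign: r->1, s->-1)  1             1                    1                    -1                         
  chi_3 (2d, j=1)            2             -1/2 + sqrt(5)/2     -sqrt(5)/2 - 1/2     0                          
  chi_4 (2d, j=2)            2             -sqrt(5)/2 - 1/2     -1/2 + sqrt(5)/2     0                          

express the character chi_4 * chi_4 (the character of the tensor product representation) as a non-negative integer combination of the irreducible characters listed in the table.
chi_4 tensor chi_4 = chi_1 + chi_2 + chi_3 (all other irreducibles have multiplicity 0).

Why: The character of a tensor product is the pointwise product (chi_4 * chi_4)(C) = chi_4(C) * chi_4(C):
  {e}: (2)*(2), {r^1, r^4}: (-sqrt(5)/2 - 1/2)*(-sqrt(5)/2 - 1/2), {r^2, r^3}: (-1/2 + sqrt(5)/2)*(-1/2 + sqrt(5)/2), {s, sr, ..., sr^4}: (0)*(0)
so (chi_4 * chi_4) takes values
  {e} -> 4, {r^1, r^4} -> sqrt(5)/2 + 3/2, {r^2, r^3} -> 3/2 - sqrt(5)/2, {s, sr, ..., sr^4} -> 0.
Now take the inner product of this character with each irreducible chi from the table, <chi_4*chi_4, chi> = (1/10) sum_C |C| (chi_4*chi_4)(C) conj(chi(C)):
  <chi_4*chi_4, chi_1> = (1/10)[1*(4)*conj(1) + 2*(sqrt(5)/2 + 3/2)*conj(1) + 2*(3/2 - sqrt(5)/2)*conj(1) + 5*(0)*conj(1)]
      = (1/10)[(4) + (sqrt(5) + 3) + (3 - sqrt(5)) + (0)] = 10/10 = 1
  <chi_4*chi_4, chi_2> = (1/10)[1*(4)*conj(1) + 2*(sqrt(5)/2 + 3/2)*conj(1) + 2*(3/2 - sqrt(5)/2)*conj(1) + 5*(0)*conj(-1)]
      = (1/10)[(4) + (sqrt(5) + 3) + (3 - sqrt(5)) + (0)] = 10/10 = 1
  <chi_4*chi_4, chi_3> = (1/10)[1*(4)*conj(2) + 2*(sqrt(5)/2 + 3/2)*conj(-1/2 + sqrt(5)/2) + 2*(3/2 - sqrt(5)/2)*conj(-sqrt(5)/2 - 1/2) + 5*(0)*conj(0)]
      = (1/10)[(8) + (1 + sqrt(5)) + (1 - sqrt(5)) + (0)] = 10/10 = 1
  <chi_4*chi_4, chi_4> = (1/10)[1*(4)*conj(2) + 2*(sqrt(5)/2 + 3/2)*conj(-sqrt(5)/2 - 1/2) + 2*(3/2 - sqrt(5)/2)*conj(-1/2 + sqrt(5)/2) + 5*(0)*conj(0)]
      = (1/10)[(8) + (-2*sqrt(5) - 4) + (-4 + 2*sqrt(5)) + (0)] = 0/10 = 0
Hence the multiplicities are chi_1: 1, chi_2: 1, chi_3: 1. Dimension check: dim(chi_4)*dim(chi_4) = 2*2 = 4 and sum (mult * dim) = 1*1 + 1*1 + 1*2 = 4.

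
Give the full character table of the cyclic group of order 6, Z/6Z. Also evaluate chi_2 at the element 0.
Character table of Z/6Z (irreps indexed chi_0,...,chi_5 with chi_k(m) = zeta_6^(k*m), zeta_6 = exp(2*pi*i/6)):
  irrep \ class  {0} (size 1)  {1} (size 1)    {2} (size 1)    {3} (size 1)  {4} (size 1)    {5} (size 1)  
  chi_0          1             1               1               1             1               1             
  chi_1          1             exp(I*pi/3)     exp(2*I*pi/3)   -1            exp(-2*I*pi/3)  exp(-I*pi/3)  
  chi_2          1             exp(2*I*pi/3)   exp(-2*I*pi/3)  1             exp(2*I*pi/3)   exp(-2*I*pi/3)
  chi_3          1             -1              1               -1            1               -1            
  chi_4          1             exp(-2*I*pi/3)  exp(2*I*pi/3)   1             exp(-2*I*pi/3)  exp(2*I*pi/3) 
  chi_5          1             exp(-I*pi/3)    exp(-2*I*pi/3)  -1            exp(2*I*pi/3)   exp(I*pi/3)   

Spot check: chi_2(0) = zeta_6^(2*0) = zeta_6^0 = 1.

Z/6Z is abelian, so all 6 irreducible complex representations are 1-dimensional. They are given by chi_k(m) = zeta_6^(k*m) for k = 0,...,5. Row orthogonality: sum_m chi_k(m) conj(chi_l(m)) = 6 * [k = l].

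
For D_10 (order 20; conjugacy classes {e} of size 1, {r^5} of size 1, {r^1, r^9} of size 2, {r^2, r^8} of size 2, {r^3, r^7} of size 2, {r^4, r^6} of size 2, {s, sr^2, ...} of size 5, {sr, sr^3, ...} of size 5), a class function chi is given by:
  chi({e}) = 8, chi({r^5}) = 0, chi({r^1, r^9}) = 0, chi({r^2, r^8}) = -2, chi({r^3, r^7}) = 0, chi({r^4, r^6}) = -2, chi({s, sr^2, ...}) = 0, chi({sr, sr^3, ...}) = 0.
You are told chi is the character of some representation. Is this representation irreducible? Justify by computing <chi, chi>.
Not irreducible (reducible): <chi, chi> = 4 > 1.

Justification: <chi, chi> = (1/|G|) sum_C |C| * |chi(C)|^2 = (1/20)[1*|8|^2 + 1*|0|^2 + 2*|0|^2 + 2*|-2|^2 + 2*|0|^2 + 2*|-2|^2 + 5*|0|^2 + 5*|0|^2]
  = (1/20)[(64) + (0) + (0) + (8) + (0) + (8) + (0) + (0)] = 80/20 = 4.
A character is irreducible iff <chi, chi> = 1, so this representation is reducible.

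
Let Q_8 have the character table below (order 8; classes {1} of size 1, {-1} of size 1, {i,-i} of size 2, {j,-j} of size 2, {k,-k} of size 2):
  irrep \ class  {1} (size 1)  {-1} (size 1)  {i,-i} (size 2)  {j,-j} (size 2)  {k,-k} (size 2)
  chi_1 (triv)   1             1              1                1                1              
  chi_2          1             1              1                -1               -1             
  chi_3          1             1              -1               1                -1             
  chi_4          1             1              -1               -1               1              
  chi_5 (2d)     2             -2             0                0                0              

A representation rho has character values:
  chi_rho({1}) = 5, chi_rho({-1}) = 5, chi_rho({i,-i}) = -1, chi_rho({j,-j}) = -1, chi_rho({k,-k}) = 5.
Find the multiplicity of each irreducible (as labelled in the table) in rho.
Multiplicities: chi_1: 2, chi_2: 0, chi_3: 0, chi_4: 3, chi_5: 0.

Details: Use <chi_rho, chi> = (1/|G|) sum_C |C| * chi_rho(C) * conj(chi(C)) with |G| = 8 for each irreducible chi in the table:
  <chi_rho, chi_1> = (1/8)[1*(5)*conj(1) + 1*(5)*conj(1) + 2*(-1)*conj(1) + 2*(-1)*conj(1) + 2*(5)*conj(1)]
      = (1/8)[(5) + (5) + (-2) + (-2) + (10)] = 16/8 = 2
  <chi_rho, chi_2> = (1/8)[1*(5)*conj(1) + 1*(5)*conj(1) + 2*(-1)*conj(1) + 2*(-1)*conj(-1) + 2*(5)*conj(-1)]
      = (1/8)[(5) + (5) + (-2) + (2) + (-10)] = 0/8 = 0
  <chi_rho, chi_3> = (1/8)[1*(5)*conj(1) + 1*(5)*conj(1) + 2*(-1)*conj(-1) + 2*(-1)*conj(1) + 2*(5)*conj(-1)]
      = (1/8)[(5) + (5) + (2) + (-2) + (-10)] = 0/8 = 0
  <chi_rho, chi_4> = (1/8)[1*(5)*conj(1) + 1*(5)*conj(1) + 2*(-1)*conj(-1) + 2*(-1)*conj(-1) + 2*(5)*conj(1)]
      = (1/8)[(5) + (5) + (2) + (2) + (10)] = 24/8 = 3
  <chi_rho, chi_5> = (1/8)[1*(5)*conj(2) + 1*(5)*conj(-2) + 2*(-1)*conj(0) + 2*(-1)*conj(0) + 2*(5)*conj(0)]
      = (1/8)[(10) + (-10) + (0) + (0) + (0)] = 0/8 = 0
Dimension check: dim(rho) = sum (mult * dim) = 2*1 + 0*1 + 0*1 + 3*1 + 0*2 = 5 = chi_rho(e) = 5.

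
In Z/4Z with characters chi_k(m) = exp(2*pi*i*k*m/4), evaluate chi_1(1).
chi_1(1) = zeta_4^1 = I

Working: chi_1(1) = zeta_4^(1*1) = zeta_4^1. Since zeta_4^4 = 1, this equals zeta_4^1 = exp(2*pi*i*1/4) = I.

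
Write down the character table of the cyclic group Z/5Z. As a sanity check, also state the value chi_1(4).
Character table of Z/5Z (irreps indexed chi_0,...,chi_4 with chi_k(m) = zeta_5^(k*m), zeta_5 = exp(2*pi*i/5)):
  irrep \ class  {0} (size 1)  {1} (size 1)    {2} (size 1)    {3} (size 1)    {4} (size 1)  
  chi_0          1             1               1               1               1             
  chi_1          1             exp(2*I*pi/5)   exp(4*I*pi/5)   exp(-4*I*pi/5)  exp(-2*I*pi/5)
  chi_2          1             exp(4*I*pi/5)   exp(-2*I*pi/5)  exp(2*I*pi/5)   exp(-4*I*pi/5)
  chi_3          1             exp(-4*I*pi/5)  exp(2*I*pi/5)   exp(-2*I*pi/5)  exp(4*I*pi/5) 
  chi_4          1             exp(-2*I*pi/5)  exp(-4*I*pi/5)  exp(4*I*pi/5)   exp(2*I*pi/5) 

Spot check: chi_1(4) = zeta_5^(1*4) = zeta_5^4 = exp(-2*I*pi/5).

Argument: Z/5Z is abelian, so all 5 irreducible complex representations are 1-dimensional. They are given by chi_k(m) = zeta_5^(k*m) for k = 0,...,4. Row orthogonality: sum_m chi_k(m) conj(chi_l(m)) = 5 * [k = l].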